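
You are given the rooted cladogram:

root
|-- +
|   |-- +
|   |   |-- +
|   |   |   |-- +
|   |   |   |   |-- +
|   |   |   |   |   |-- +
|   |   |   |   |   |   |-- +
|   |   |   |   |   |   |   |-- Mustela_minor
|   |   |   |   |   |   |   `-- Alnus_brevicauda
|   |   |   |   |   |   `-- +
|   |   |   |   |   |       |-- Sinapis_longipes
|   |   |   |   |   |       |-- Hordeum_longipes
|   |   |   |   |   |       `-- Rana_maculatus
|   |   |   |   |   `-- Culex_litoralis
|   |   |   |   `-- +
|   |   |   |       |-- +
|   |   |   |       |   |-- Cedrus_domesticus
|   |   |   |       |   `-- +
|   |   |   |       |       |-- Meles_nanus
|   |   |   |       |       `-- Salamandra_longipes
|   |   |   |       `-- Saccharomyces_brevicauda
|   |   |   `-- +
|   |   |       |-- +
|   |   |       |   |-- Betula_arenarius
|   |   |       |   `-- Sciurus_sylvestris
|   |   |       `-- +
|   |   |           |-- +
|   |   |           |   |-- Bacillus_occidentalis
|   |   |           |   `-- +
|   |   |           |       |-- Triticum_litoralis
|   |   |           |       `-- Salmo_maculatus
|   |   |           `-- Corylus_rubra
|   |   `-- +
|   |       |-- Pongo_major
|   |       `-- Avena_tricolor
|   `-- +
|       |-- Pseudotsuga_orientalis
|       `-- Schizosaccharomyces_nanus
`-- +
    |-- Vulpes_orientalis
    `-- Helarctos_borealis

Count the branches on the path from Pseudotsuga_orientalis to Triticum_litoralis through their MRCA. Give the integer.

The MRCA of Pseudotsuga_orientalis and Triticum_litoralis is the node subtending (((((((Mustela_minor,Alnus_brevicauda),(Sinapis_longipes,Hordeum_longipes,Rana_maculatus)),Culex_litoralis),((Cedrus_domesticus,(Meles_nanus,Salamandra_longipes)),Saccharomyces_brevicauda)),((Betula_arenarius,Sciurus_sylvestris),((Bacillus_occidentalis,(Triticum_litoralis,Salmo_maculatus)),Corylus_rubra))),(Pongo_major,Avena_tricolor)),(Pseudotsuga_orientalis,Schizosaccharomyces_nanus)).
From Pseudotsuga_orientalis up to that node: 2 branches. From Triticum_litoralis up to the same node: 7 branches. Total: 2 + 7 = 9.

9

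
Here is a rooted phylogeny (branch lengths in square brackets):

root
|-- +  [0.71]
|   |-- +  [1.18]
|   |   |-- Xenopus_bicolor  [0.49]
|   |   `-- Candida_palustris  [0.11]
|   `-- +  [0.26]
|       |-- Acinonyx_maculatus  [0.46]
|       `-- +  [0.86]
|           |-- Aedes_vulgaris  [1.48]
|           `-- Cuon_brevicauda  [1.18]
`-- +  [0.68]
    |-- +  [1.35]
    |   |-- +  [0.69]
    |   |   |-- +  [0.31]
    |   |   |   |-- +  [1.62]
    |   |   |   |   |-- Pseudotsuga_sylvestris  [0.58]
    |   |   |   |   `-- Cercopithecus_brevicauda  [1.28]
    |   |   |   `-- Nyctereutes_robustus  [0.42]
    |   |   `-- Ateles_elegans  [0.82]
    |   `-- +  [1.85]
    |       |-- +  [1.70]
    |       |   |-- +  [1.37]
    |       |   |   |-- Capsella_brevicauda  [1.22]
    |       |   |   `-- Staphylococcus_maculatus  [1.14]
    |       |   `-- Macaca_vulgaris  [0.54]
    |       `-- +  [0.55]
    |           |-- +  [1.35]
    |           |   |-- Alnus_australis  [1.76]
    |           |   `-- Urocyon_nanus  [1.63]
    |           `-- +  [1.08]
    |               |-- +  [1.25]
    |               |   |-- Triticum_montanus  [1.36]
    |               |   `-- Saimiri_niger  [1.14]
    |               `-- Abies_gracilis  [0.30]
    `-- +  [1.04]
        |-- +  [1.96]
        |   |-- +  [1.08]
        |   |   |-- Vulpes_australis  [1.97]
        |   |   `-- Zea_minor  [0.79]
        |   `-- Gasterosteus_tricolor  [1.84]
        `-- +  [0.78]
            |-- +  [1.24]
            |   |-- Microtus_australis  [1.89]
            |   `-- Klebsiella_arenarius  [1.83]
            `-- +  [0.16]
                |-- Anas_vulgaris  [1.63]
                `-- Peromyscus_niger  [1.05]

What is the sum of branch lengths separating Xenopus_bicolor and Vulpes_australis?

9.11

The path runs Xenopus_bicolor → … → MRCA → … → Vulpes_australis; the MRCA is the root of the tree.
Branch lengths along that path: 0.49 + 1.18 + 0.71 + 0.68 + 1.04 + 1.96 + 1.08 + 1.97 = 9.11.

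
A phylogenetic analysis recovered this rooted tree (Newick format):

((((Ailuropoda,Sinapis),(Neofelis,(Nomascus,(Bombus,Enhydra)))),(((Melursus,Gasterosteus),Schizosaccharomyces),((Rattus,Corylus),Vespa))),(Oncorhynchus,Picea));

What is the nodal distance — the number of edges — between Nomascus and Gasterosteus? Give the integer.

The MRCA of Nomascus and Gasterosteus is the node subtending (((Ailuropoda,Sinapis),(Neofelis,(Nomascus,(Bombus,Enhydra)))),(((Melursus,Gasterosteus),Schizosaccharomyces),((Rattus,Corylus),Vespa))).
From Nomascus up to that node: 4 branches. From Gasterosteus up to the same node: 4 branches. Total: 4 + 4 = 8.

8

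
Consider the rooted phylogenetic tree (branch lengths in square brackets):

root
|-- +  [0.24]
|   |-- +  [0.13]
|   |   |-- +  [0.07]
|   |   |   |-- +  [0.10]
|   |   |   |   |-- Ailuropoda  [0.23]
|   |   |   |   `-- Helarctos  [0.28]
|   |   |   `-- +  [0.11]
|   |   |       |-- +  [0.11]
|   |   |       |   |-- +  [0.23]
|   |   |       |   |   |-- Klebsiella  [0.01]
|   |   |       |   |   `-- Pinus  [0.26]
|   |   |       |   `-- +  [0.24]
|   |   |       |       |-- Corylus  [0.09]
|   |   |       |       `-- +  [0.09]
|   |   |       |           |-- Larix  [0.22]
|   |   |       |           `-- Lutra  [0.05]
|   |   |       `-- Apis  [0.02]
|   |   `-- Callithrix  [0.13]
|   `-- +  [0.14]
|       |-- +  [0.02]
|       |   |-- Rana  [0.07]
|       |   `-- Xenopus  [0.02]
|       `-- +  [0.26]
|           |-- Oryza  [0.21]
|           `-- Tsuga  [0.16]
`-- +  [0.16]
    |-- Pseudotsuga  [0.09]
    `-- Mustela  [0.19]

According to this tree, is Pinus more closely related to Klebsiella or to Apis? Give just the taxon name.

Klebsiella

The MRCA of Pinus and Klebsiella subtends (Klebsiella,Pinus) (2 taxa).
The MRCA of Pinus and Apis subtends (((Klebsiella,Pinus),(Corylus,(Larix,Lutra))),Apis) (6 taxa).
The first is nested inside the second, so Pinus shares a more recent common ancestor with Klebsiella.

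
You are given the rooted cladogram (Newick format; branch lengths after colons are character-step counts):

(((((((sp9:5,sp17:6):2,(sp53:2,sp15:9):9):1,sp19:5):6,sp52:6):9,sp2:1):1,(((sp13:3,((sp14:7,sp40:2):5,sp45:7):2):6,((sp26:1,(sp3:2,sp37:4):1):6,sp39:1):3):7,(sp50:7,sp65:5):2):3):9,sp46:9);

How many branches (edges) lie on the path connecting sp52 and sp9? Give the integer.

The MRCA of sp52 and sp9 is the node subtending ((((sp9,sp17),(sp53,sp15)),sp19),sp52).
From sp52 up to that node: 1 branch. From sp9 up to the same node: 4 branches. Total: 1 + 4 = 5.

5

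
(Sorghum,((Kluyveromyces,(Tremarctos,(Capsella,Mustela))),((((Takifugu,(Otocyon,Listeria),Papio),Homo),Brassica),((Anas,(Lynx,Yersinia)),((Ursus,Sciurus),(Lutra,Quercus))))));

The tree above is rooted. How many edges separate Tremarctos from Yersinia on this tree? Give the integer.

The MRCA of Tremarctos and Yersinia is the node subtending ((Kluyveromyces,(Tremarctos,(Capsella,Mustela))),((((Takifugu,(Otocyon,Listeria),Papio),Homo),Brassica),((Anas,(Lynx,Yersinia)),((Ursus,Sciurus),(Lutra,Quercus))))).
From Tremarctos up to that node: 3 branches. From Yersinia up to the same node: 5 branches. Total: 3 + 5 = 8.

8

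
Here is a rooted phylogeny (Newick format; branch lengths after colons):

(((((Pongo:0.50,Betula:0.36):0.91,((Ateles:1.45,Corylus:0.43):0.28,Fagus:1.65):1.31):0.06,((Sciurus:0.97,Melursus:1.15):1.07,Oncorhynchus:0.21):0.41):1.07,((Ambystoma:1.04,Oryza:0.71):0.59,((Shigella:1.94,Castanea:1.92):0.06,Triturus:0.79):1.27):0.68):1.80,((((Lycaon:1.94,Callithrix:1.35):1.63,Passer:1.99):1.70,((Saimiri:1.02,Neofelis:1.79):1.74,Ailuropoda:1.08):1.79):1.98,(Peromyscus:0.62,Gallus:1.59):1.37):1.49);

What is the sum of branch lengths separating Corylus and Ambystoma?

The path runs Corylus → … → MRCA → … → Ambystoma; the MRCA is the node subtending ((((Pongo,Betula),((Ateles,Corylus),Fagus)),((Sciurus,Melursus),Oncorhynchus)),((Ambystoma,Oryza),((Shigella,Castanea),Triturus))).
Branch lengths along that path: 0.43 + 0.28 + 1.31 + 0.06 + 1.07 + 0.68 + 0.59 + 1.04 = 5.46.

5.46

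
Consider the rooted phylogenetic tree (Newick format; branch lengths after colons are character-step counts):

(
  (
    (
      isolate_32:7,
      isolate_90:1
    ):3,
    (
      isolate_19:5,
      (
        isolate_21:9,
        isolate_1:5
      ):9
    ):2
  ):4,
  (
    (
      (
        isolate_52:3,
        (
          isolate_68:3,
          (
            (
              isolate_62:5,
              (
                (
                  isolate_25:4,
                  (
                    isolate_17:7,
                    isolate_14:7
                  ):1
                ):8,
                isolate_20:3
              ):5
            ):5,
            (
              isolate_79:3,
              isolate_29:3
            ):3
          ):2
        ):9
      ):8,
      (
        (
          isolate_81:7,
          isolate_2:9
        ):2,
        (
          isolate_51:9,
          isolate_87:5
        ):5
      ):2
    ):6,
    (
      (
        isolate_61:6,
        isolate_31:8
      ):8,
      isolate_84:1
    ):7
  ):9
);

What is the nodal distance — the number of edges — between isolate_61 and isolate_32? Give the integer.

7

The MRCA of isolate_61 and isolate_32 is the root of the tree.
From isolate_61 up to that node: 4 branches. From isolate_32 up to the same node: 3 branches. Total: 4 + 3 = 7.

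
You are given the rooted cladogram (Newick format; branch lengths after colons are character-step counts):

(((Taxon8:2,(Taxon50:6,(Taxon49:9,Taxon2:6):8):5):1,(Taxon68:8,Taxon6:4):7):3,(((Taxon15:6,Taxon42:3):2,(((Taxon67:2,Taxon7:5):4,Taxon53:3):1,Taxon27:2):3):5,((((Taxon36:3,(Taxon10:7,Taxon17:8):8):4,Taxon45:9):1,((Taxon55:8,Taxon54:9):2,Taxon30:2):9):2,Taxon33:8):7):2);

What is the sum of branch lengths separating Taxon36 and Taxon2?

42

The path runs Taxon36 → … → MRCA → … → Taxon2; the MRCA is the root of the tree.
Branch lengths along that path: 3 + 4 + 1 + 2 + 7 + 2 + 3 + 1 + 5 + 8 + 6 = 42.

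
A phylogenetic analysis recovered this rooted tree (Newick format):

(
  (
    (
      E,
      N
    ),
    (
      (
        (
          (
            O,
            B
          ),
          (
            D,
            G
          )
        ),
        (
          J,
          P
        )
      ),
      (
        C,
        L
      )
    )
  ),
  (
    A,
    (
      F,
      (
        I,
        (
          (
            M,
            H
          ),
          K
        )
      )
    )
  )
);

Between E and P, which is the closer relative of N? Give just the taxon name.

E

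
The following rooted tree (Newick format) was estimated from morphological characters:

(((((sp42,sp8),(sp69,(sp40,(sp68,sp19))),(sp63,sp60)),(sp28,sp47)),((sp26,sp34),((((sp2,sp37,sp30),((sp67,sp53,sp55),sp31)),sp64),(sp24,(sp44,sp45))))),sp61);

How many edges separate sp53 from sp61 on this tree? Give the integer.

The MRCA of sp53 and sp61 is the root of the tree.
From sp53 up to that node: 8 branches. From sp61 up to the same node: 1 branch. Total: 8 + 1 = 9.

9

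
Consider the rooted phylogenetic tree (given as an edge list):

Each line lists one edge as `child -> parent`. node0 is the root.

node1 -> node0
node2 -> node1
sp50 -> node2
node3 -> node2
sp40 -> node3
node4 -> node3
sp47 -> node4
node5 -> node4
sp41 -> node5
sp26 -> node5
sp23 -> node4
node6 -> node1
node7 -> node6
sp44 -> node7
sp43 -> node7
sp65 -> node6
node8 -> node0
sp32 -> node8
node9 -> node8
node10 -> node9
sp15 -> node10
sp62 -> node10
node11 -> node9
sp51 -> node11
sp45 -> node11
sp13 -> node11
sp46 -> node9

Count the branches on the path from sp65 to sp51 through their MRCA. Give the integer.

7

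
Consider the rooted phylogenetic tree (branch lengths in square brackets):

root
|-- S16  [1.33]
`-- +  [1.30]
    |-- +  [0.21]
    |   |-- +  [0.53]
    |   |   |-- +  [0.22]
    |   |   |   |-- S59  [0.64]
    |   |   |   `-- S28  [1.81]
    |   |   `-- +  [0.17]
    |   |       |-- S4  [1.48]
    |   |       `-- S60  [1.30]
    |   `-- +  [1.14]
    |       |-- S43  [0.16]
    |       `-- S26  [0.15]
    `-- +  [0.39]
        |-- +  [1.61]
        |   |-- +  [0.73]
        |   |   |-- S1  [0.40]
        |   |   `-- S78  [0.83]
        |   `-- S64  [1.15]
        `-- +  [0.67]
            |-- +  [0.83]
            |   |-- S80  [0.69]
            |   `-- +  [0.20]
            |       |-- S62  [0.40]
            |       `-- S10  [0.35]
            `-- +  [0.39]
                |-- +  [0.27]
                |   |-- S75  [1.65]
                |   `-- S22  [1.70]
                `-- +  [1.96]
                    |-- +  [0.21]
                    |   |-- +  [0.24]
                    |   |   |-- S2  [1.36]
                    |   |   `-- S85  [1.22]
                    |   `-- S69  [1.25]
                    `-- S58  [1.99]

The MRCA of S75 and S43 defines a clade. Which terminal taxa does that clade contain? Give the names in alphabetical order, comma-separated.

S1, S10, S2, S22, S26, S28, S4, S43, S58, S59, S60, S62, S64, S69, S75, S78, S80, S85

Tracing S75: it sits inside (S75,S22).
Tracing S43: it sits inside (S43,S26).
The smallest clade enclosing both is ((((S59,S28),(S4,S60)),(S43,S26)),(((S1,S78),S64),((S80,(S62,S10)),((S75,S22),(((S2,S85),S69),S58))))); the answer is its 18 terminal taxa in alphabetical order.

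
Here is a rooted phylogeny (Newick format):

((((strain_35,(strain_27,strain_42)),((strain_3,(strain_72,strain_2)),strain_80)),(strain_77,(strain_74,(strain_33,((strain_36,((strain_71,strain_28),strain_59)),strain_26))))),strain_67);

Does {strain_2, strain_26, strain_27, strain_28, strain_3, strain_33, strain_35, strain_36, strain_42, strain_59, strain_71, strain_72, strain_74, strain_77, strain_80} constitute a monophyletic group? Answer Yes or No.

Yes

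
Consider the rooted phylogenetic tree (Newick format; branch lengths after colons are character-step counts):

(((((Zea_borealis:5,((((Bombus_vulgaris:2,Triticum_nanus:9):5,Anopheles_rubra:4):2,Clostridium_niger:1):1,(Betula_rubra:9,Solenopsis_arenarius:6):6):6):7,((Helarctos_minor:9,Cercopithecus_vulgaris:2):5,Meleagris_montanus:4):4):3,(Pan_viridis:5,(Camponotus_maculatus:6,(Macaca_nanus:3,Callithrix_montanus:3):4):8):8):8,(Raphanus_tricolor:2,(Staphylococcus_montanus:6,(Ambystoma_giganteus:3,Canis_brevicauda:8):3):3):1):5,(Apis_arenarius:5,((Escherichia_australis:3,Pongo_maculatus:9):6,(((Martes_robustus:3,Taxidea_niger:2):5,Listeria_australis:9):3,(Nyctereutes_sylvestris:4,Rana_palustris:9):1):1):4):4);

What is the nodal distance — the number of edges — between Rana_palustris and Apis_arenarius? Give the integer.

The MRCA of Rana_palustris and Apis_arenarius is the node subtending (Apis_arenarius,((Escherichia_australis,Pongo_maculatus),(((Martes_robustus,Taxidea_niger),Listeria_australis),(Nyctereutes_sylvestris,Rana_palustris)))).
From Rana_palustris up to that node: 4 branches. From Apis_arenarius up to the same node: 1 branch. Total: 4 + 1 = 5.

5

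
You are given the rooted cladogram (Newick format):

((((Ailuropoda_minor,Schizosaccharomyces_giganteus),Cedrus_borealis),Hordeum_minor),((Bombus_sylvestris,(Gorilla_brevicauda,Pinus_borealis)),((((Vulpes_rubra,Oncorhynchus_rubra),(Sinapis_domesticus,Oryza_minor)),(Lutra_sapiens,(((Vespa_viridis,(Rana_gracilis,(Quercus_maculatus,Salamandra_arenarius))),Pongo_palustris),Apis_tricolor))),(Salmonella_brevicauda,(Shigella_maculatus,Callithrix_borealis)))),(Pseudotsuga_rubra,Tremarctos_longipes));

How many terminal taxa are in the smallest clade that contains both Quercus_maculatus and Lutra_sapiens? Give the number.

7

The MRCA of Quercus_maculatus and Lutra_sapiens is the node subtending (Lutra_sapiens,(((Vespa_viridis,(Rana_gracilis,(Quercus_maculatus,Salamandra_arenarius))),Pongo_palustris),Apis_tricolor)).
That clade contains 7 terminal taxa: Apis_tricolor, Lutra_sapiens, Pongo_palustris, Quercus_maculatus, Rana_gracilis, Salamandra_arenarius, Vespa_viridis.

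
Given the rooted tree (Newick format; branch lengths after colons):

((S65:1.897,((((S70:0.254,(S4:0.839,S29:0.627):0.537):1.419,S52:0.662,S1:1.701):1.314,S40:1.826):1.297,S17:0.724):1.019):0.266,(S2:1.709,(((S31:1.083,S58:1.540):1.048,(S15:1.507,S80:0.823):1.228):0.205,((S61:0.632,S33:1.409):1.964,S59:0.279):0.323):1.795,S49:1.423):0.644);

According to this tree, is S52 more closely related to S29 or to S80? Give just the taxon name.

The MRCA of S52 and S29 subtends ((S70,(S4,S29)),S52,S1) (5 taxa).
The MRCA of S52 and S80 is the root, subtending the entire tree (17 taxa).
The first is nested inside the second, so S52 shares a more recent common ancestor with S29.

S29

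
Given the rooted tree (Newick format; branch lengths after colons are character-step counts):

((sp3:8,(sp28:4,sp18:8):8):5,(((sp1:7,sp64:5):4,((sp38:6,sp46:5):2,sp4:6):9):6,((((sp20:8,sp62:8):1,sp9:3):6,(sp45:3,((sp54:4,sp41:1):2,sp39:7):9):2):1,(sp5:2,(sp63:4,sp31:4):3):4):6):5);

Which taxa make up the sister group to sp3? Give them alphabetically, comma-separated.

sp3 attaches to the tree at the node subtending (sp3,(sp28,sp18)).
The other lineage descending from that same node — the sister group — is (sp28,sp18); its 2 tips in alphabetical order are the answer.

sp18, sp28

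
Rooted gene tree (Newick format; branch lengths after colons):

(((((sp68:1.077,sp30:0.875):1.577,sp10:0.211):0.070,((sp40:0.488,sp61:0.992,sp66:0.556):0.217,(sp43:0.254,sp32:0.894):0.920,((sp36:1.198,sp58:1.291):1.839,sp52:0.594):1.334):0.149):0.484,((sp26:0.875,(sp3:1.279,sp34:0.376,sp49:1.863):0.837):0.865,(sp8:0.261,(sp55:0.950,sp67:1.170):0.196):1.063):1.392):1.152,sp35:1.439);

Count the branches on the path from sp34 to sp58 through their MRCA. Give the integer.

9

The MRCA of sp34 and sp58 is the node subtending ((((sp68,sp30),sp10),((sp40,sp61,sp66),(sp43,sp32),((sp36,sp58),sp52))),((sp26,(sp3,sp34,sp49)),(sp8,(sp55,sp67)))).
From sp34 up to that node: 4 branches. From sp58 up to the same node: 5 branches. Total: 4 + 5 = 9.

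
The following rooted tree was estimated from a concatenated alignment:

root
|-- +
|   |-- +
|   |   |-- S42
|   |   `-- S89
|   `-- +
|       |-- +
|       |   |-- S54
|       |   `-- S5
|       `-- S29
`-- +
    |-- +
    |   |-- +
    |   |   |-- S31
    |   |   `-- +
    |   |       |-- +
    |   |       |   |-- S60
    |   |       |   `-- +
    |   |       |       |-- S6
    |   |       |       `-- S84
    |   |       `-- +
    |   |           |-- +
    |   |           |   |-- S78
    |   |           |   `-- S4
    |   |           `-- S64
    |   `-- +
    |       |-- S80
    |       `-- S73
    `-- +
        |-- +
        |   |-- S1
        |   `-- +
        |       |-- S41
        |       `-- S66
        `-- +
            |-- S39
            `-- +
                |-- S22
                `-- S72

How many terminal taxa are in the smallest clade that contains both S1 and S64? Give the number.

15

The MRCA of S1 and S64 is the node subtending (((S31,((S60,(S6,S84)),((S78,S4),S64))),(S80,S73)),((S1,(S41,S66)),(S39,(S22,S72)))).
That clade contains 15 terminal taxa: S1, S22, S31, S39, S4, S41, S6, S60, S64, S66, S72, S73, S78, S80, S84.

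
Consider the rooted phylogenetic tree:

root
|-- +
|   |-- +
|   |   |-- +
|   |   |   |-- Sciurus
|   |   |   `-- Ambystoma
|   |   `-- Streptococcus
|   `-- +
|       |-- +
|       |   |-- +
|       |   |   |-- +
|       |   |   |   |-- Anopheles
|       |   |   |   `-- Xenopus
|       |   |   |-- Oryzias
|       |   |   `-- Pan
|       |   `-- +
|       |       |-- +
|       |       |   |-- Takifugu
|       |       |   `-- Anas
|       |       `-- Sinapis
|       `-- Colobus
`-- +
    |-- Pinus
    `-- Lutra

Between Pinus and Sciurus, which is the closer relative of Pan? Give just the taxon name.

Sciurus

The MRCA of Pan and Sciurus subtends (((Sciurus,Ambystoma),Streptococcus),((((Anopheles,Xenopus),Oryzias,Pan),((Takifugu,Anas),Sinapis)),Colobus)) (11 taxa).
The MRCA of Pan and Pinus is the root, subtending the entire tree (13 taxa).
The first is nested inside the second, so Pan shares a more recent common ancestor with Sciurus.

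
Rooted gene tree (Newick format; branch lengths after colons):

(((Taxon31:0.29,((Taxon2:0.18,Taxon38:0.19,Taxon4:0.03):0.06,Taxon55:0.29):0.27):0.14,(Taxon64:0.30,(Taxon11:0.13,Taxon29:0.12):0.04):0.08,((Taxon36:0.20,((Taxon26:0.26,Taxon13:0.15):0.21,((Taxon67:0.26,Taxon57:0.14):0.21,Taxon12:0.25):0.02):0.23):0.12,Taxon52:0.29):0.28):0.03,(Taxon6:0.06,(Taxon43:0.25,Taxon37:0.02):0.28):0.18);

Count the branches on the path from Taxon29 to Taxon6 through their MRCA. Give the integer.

The MRCA of Taxon29 and Taxon6 is the root of the tree.
From Taxon29 up to that node: 4 branches. From Taxon6 up to the same node: 2 branches. Total: 4 + 2 = 6.

6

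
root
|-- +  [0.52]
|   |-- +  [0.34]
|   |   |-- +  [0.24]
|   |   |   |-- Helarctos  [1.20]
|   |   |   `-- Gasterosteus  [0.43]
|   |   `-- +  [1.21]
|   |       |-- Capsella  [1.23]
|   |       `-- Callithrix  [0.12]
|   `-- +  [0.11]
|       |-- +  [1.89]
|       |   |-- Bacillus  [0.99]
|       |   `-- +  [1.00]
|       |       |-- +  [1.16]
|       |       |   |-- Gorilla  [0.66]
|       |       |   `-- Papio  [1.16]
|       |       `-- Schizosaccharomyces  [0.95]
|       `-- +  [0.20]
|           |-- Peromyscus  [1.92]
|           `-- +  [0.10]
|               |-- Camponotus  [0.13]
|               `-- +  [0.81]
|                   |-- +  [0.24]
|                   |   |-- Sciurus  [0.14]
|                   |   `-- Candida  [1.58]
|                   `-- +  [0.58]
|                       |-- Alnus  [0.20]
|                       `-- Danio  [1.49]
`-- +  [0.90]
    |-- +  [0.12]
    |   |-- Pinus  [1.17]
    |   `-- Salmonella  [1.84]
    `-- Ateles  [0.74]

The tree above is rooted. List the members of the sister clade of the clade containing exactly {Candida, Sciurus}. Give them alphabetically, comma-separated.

Alnus, Danio

The clade containing exactly {Candida, Sciurus} attaches to the tree at the node subtending ((Sciurus,Candida),(Alnus,Danio)).
The other lineage descending from that same node — the sister group — is (Alnus,Danio); its 2 tips in alphabetical order are the answer.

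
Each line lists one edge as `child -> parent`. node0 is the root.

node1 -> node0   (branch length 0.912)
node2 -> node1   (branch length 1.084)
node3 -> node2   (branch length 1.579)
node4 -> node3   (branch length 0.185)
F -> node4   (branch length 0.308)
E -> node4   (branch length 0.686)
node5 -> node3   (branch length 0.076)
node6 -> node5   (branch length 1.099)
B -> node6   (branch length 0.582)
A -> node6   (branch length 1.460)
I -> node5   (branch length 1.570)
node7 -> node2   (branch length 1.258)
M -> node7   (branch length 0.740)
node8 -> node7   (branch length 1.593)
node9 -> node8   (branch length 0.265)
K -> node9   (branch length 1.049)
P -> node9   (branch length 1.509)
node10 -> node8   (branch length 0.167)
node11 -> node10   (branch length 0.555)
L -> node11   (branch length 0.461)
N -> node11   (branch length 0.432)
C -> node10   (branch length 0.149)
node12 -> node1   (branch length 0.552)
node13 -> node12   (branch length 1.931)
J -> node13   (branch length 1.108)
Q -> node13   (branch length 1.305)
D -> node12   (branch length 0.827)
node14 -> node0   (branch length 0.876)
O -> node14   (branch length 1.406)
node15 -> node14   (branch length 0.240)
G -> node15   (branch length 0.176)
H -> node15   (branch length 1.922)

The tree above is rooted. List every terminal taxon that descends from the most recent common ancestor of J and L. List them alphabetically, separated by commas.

A, B, C, D, E, F, I, J, K, L, M, N, P, Q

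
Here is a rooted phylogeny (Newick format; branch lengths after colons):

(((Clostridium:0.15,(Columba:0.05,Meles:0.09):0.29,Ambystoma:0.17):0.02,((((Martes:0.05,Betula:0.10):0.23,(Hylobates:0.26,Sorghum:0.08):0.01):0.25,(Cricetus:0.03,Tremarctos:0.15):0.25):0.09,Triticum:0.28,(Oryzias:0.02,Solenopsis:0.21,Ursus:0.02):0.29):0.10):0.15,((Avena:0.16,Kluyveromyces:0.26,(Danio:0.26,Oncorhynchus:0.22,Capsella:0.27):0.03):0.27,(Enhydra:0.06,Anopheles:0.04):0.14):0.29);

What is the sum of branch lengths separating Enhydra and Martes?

1.36

The path runs Enhydra → … → MRCA → … → Martes; the MRCA is the root of the tree.
Branch lengths along that path: 0.06 + 0.14 + 0.29 + 0.15 + 0.10 + 0.09 + 0.25 + 0.23 + 0.05 = 1.36.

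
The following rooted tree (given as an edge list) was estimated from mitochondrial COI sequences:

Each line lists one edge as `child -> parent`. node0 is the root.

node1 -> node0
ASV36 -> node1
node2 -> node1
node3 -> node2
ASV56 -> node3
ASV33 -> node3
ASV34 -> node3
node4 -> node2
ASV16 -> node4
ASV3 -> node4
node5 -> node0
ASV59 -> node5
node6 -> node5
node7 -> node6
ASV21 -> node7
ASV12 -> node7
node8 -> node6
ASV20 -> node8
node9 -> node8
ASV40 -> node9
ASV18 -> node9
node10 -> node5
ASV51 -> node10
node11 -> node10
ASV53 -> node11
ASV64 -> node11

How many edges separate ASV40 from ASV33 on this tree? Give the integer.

9

The MRCA of ASV40 and ASV33 is the root of the tree.
From ASV40 up to that node: 5 branches. From ASV33 up to the same node: 4 branches. Total: 5 + 4 = 9.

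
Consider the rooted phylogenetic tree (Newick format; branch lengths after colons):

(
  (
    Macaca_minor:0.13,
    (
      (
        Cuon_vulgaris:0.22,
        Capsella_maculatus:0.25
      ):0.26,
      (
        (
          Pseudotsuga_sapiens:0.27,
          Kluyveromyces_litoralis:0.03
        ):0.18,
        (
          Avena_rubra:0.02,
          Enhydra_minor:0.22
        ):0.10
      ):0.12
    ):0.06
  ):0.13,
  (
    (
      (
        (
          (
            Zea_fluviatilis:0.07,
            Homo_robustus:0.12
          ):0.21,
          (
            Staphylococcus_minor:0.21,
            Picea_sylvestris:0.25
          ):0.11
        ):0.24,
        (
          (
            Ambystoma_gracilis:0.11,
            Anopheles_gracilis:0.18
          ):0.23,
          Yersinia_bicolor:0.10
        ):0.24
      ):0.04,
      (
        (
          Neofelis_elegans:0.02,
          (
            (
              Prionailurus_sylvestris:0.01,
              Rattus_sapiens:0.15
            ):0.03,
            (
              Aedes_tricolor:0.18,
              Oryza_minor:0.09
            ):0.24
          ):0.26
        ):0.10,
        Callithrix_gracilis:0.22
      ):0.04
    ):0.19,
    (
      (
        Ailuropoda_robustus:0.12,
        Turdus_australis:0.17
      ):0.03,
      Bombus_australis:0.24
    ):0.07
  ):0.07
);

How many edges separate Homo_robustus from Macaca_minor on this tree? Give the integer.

8

The MRCA of Homo_robustus and Macaca_minor is the root of the tree.
From Homo_robustus up to that node: 6 branches. From Macaca_minor up to the same node: 2 branches. Total: 6 + 2 = 8.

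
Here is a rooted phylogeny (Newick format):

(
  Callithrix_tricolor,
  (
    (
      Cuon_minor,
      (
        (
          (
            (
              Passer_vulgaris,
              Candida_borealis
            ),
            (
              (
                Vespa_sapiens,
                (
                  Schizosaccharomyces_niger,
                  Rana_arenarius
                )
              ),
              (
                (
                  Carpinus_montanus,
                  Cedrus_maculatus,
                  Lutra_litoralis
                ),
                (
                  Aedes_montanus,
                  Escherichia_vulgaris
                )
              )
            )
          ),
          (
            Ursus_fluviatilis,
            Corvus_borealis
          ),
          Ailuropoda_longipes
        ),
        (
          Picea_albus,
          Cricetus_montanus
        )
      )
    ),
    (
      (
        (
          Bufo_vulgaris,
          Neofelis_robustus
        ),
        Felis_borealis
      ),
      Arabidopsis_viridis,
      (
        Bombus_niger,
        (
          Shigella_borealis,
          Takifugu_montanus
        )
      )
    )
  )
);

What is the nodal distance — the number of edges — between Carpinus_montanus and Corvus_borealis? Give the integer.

The MRCA of Carpinus_montanus and Corvus_borealis is the node subtending (((Passer_vulgaris,Candida_borealis),((Vespa_sapiens,(Schizosaccharomyces_niger,Rana_arenarius)),((Carpinus_montanus,Cedrus_maculatus,Lutra_litoralis),(Aedes_montanus,Escherichia_vulgaris)))),(Ursus_fluviatilis,Corvus_borealis),Ailuropoda_longipes).
From Carpinus_montanus up to that node: 5 branches. From Corvus_borealis up to the same node: 2 branches. Total: 5 + 2 = 7.

7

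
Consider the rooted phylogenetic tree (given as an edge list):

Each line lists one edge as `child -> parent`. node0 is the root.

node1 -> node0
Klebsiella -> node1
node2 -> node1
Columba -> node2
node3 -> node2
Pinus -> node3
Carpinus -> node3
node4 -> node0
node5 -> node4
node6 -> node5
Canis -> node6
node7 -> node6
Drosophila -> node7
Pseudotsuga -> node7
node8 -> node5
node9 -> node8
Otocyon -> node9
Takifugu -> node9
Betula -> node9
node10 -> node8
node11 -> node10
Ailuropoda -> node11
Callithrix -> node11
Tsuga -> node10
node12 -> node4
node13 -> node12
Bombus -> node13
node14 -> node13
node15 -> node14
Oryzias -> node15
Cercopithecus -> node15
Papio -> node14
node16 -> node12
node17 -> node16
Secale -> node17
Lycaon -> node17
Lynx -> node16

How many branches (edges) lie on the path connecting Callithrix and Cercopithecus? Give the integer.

10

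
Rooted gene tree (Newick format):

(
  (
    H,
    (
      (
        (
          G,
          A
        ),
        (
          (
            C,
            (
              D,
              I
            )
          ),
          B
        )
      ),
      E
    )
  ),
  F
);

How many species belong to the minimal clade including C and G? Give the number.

6

The MRCA of C and G is the node subtending ((G,A),((C,(D,I)),B)).
That clade contains 6 terminal taxa: A, B, C, D, G, I.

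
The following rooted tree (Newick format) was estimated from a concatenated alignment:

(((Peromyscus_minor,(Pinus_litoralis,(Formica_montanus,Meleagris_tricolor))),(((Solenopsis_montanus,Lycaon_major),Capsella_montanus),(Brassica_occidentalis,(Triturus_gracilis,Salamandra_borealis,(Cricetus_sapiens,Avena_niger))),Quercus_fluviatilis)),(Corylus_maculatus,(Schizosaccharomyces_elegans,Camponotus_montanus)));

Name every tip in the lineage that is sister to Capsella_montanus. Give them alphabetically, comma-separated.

Lycaon_major, Solenopsis_montanus

Capsella_montanus attaches to the tree at the node subtending ((Solenopsis_montanus,Lycaon_major),Capsella_montanus).
The other lineage descending from that same node — the sister group — is (Solenopsis_montanus,Lycaon_major); its 2 tips in alphabetical order are the answer.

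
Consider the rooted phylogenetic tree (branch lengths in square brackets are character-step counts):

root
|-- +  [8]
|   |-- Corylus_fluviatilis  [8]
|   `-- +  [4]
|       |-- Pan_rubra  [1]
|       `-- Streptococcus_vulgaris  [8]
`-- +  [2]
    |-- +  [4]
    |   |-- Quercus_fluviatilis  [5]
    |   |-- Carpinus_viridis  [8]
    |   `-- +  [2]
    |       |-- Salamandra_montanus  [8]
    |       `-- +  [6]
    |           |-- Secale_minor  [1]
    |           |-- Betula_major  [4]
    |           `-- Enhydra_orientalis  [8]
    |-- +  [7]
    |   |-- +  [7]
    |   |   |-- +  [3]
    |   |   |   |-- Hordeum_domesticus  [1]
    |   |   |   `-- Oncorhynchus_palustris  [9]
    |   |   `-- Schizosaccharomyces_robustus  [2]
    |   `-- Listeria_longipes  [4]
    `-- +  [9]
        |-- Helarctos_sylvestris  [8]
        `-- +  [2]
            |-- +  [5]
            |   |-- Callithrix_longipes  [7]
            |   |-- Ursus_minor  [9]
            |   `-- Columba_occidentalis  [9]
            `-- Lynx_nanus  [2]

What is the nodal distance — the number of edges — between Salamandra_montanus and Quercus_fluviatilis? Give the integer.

3

The MRCA of Salamandra_montanus and Quercus_fluviatilis is the node subtending (Quercus_fluviatilis,Carpinus_viridis,(Salamandra_montanus,(Secale_minor,Betula_major,Enhydra_orientalis))).
From Salamandra_montanus up to that node: 2 branches. From Quercus_fluviatilis up to the same node: 1 branch. Total: 2 + 1 = 3.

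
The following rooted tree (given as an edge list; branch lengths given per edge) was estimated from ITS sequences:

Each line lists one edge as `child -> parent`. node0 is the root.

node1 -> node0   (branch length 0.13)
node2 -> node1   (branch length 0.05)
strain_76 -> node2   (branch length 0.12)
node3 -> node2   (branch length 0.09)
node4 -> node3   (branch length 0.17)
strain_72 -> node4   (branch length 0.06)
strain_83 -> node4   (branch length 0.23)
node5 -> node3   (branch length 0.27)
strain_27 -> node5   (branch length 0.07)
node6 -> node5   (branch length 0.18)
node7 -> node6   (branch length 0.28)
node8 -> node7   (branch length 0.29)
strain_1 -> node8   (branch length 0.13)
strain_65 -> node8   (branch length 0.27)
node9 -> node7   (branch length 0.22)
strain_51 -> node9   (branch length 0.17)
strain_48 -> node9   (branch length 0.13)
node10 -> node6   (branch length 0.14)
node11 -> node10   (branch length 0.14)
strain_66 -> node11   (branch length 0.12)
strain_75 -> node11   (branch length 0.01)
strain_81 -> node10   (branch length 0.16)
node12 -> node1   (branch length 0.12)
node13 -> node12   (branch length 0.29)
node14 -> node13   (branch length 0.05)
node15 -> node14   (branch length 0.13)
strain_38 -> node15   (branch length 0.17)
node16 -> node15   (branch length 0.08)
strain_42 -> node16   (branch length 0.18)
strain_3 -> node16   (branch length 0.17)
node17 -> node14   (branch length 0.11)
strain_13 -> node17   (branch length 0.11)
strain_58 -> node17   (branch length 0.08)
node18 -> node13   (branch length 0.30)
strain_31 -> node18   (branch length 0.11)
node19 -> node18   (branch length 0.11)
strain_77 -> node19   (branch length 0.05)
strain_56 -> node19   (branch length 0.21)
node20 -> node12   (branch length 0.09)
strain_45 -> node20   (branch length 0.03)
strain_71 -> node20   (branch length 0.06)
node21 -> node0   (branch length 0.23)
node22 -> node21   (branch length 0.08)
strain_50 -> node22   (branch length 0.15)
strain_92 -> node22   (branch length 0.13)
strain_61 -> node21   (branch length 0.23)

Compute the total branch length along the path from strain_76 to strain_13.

0.85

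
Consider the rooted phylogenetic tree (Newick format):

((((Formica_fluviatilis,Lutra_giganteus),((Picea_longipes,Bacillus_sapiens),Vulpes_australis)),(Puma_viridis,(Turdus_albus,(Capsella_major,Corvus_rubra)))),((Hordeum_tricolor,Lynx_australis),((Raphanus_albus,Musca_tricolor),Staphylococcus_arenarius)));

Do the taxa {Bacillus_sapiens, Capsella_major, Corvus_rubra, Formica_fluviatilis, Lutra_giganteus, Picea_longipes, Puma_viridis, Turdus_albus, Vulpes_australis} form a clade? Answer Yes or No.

Yes

The most recent common ancestor of these taxa subtends (((Formica_fluviatilis,Lutra_giganteus),((Picea_longipes,Bacillus_sapiens),Vulpes_australis)),(Puma_viridis,(Turdus_albus,(Capsella_major,Corvus_rubra)))).
That clade has exactly 9 tips — every listed taxon and nothing else — so the group is monophyletic.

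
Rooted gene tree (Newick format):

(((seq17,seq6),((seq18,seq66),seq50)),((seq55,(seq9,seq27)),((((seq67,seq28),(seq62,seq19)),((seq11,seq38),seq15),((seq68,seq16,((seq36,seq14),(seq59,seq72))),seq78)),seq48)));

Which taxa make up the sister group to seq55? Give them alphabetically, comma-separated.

seq55 attaches to the tree at the node subtending (seq55,(seq9,seq27)).
The other lineage descending from that same node — the sister group — is (seq9,seq27); its 2 tips in alphabetical order are the answer.

seq27, seq9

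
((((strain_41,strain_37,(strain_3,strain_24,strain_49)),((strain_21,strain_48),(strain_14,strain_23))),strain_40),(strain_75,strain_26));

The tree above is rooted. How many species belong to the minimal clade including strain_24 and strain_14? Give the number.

The MRCA of strain_24 and strain_14 is the node subtending ((strain_41,strain_37,(strain_3,strain_24,strain_49)),((strain_21,strain_48),(strain_14,strain_23))).
That clade contains 9 terminal taxa: strain_14, strain_21, strain_23, strain_24, strain_3, strain_37, strain_41, strain_48, strain_49.

9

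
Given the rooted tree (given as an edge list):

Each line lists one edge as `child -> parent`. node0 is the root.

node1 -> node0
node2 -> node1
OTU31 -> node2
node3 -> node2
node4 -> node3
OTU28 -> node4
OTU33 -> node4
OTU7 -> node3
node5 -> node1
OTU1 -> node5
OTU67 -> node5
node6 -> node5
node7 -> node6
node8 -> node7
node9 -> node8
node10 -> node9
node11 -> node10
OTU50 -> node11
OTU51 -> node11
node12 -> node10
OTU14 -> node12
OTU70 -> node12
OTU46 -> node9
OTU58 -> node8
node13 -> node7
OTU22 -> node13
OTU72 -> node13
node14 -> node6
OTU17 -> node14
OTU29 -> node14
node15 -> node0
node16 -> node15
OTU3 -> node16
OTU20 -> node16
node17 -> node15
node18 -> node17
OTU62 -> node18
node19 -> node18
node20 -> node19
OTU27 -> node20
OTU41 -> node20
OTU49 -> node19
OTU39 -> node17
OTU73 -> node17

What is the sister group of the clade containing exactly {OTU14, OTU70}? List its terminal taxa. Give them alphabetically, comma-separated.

OTU50, OTU51

The clade containing exactly {OTU14, OTU70} attaches to the tree at the node subtending ((OTU50,OTU51),(OTU14,OTU70)).
The other lineage descending from that same node — the sister group — is (OTU50,OTU51); its 2 tips in alphabetical order are the answer.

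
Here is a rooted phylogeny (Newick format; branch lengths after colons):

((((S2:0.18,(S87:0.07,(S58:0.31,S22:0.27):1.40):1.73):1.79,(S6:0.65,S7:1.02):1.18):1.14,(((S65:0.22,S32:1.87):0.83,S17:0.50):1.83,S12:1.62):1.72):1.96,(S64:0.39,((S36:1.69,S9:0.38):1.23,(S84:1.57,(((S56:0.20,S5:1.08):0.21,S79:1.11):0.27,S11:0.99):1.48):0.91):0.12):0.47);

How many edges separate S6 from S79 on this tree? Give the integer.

10

The MRCA of S6 and S79 is the root of the tree.
From S6 up to that node: 4 branches. From S79 up to the same node: 6 branches. Total: 4 + 6 = 10.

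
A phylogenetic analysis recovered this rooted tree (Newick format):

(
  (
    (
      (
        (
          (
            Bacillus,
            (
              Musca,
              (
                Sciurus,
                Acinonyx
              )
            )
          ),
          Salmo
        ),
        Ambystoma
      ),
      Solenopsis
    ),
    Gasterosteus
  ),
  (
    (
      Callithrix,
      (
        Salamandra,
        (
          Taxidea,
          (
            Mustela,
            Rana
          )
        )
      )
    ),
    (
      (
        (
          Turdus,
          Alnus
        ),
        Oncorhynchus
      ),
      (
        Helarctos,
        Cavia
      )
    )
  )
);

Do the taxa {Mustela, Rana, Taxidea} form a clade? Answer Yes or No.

The most recent common ancestor of these taxa subtends (Taxidea,(Mustela,Rana)).
That clade has exactly 3 tips — every listed taxon and nothing else — so the group is monophyletic.

Yes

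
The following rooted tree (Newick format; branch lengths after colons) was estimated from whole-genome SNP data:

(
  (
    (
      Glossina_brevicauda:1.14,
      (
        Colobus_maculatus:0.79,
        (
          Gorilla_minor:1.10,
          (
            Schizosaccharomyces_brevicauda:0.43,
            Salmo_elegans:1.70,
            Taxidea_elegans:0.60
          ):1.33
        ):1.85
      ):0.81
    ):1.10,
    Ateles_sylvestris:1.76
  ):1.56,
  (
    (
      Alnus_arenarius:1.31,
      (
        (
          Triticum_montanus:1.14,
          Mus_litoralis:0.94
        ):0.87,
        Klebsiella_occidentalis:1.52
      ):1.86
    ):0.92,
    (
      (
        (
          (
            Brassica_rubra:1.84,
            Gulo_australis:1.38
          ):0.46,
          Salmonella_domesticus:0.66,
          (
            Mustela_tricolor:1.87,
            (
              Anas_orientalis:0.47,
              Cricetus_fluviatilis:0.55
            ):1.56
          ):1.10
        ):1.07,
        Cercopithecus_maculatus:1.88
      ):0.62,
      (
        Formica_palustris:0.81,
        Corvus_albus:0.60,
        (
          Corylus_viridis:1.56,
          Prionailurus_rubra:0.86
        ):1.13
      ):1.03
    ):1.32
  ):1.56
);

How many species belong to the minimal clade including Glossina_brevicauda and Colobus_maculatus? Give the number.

The MRCA of Glossina_brevicauda and Colobus_maculatus is the node subtending (Glossina_brevicauda,(Colobus_maculatus,(Gorilla_minor,(Schizosaccharomyces_brevicauda,Salmo_elegans,Taxidea_elegans)))).
That clade contains 6 terminal taxa: Colobus_maculatus, Glossina_brevicauda, Gorilla_minor, Salmo_elegans, Schizosaccharomyces_brevicauda, Taxidea_elegans.

6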